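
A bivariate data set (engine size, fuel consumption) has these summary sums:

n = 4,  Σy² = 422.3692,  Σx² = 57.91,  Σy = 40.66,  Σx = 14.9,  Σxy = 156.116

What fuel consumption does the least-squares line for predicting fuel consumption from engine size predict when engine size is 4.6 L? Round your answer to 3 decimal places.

Sxx = Σx² − (Σx)²/n = 57.91 − 55.5025 = 2.4075
Sxy = Σxy − (Σx)(Σy)/n = 156.116 − 151.4585 = 4.6575
b = Sxy/Sxx = 4.6575/2.4075 = 1.934579
a = ȳ − b·x̄ = 10.165 − 1.934579·3.725 = 2.958692
ŷ(4.6) = a + b·4.6 = 2.958692 + 1.934579·4.6 = 11.857757

11.858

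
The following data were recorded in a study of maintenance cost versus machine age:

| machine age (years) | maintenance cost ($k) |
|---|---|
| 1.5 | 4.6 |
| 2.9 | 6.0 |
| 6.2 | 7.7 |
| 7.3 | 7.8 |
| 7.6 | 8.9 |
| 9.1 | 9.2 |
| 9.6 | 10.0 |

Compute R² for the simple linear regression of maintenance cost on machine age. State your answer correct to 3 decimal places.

0.967

n = 7, Σx = 44.2, Σy = 54.2, Σxy = 376.34, Σx² = 335.12, Σy² = 441.14
Sxx = Σx² − (Σx)²/n = 335.12 − 279.091429 = 56.028571
Sxy = Σxy − (Σx)(Σy)/n = 376.34 − 342.234286 = 34.105714
Syy = Σy² − (Σy)²/n = 441.14 − 419.662857 = 21.477143
R² = Sxy²/(Sxx·Syy) = (34.105714)²/(56.028571·21.477143) = 0.966648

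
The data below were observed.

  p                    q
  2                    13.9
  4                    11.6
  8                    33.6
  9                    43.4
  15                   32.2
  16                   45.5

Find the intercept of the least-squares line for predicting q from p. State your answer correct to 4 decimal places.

11.8758

n = 6, Σx = 54, Σy = 180.2, Σxy = 1944.6, Σx² = 646
Sxx = Σx² − (Σx)²/n = 646 − 486 = 160
Sxy = Σxy − (Σx)(Σy)/n = 1944.6 − 1621.8 = 322.8
b = Sxy/Sxx = 322.8/160 = 2.0175
a = ȳ − b·x̄ = 30.033333 − 2.0175·9 = 11.875833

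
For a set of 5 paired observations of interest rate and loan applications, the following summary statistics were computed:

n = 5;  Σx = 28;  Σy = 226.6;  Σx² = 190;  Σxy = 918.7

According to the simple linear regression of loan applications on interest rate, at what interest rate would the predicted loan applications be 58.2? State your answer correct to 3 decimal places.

4.379

Sxx = Σx² − (Σx)²/n = 190 − 156.8 = 33.2
Sxy = Σxy − (Σx)(Σy)/n = 918.7 − 1268.96 = -350.26
b = Sxy/Sxx = -350.26/33.2 = -10.55
a = ȳ − b·x̄ = 45.32 − (-10.55)·5.6 = 104.4
Set a + b·x = 58.2: x = (58.2 − 104.4) / (-10.55) = 4.379147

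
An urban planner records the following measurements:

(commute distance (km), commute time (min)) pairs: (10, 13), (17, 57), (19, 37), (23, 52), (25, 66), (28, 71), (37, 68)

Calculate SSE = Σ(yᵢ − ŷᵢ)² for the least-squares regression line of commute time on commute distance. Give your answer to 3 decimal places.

n = 7, Σx = 159, Σy = 364, Σxy = 9152, Σx² = 4057, Σy² = 21512
Sxx = Σx² − (Σx)²/n = 4057 − 3611.571429 = 445.428571
Sxy = Σxy − (Σx)(Σy)/n = 9152 − 8268 = 884
Syy = Σy² − (Σy)²/n = 21512 − 18928 = 2584
b = Sxy/Sxx = 884/445.428571 = 1.984606
SSE = Syy − b·Sxy = 2584 − 1.984606·884 = 829.608724

829.609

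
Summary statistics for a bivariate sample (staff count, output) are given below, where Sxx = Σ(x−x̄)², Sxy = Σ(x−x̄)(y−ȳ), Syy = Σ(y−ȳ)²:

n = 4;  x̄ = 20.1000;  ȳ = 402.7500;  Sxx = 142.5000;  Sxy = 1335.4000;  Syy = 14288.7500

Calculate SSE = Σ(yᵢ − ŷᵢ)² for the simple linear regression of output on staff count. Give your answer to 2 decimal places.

1774.41

b = Sxy/Sxx = 1335.4/142.5 = 9.371228
SSE = Syy − b·Sxy = 14288.75 − 9.371228·1335.4 = 1774.412035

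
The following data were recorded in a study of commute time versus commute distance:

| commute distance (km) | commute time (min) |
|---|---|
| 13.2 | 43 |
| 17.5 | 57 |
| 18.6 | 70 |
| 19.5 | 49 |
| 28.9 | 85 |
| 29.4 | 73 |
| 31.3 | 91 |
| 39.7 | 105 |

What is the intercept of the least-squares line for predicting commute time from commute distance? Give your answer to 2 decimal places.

15.87

n = 8, Σx = 198.1, Σy = 573, Σxy = 15442.1, Σx² = 5462.05
Sxx = Σx² − (Σx)²/n = 5462.05 − 4905.45125 = 556.59875
Sxy = Σxy − (Σx)(Σy)/n = 15442.1 − 14188.9125 = 1253.1875
b = Sxy/Sxx = 1253.1875/556.59875 = 2.251510
a = ȳ − b·x̄ = 71.625 − 2.251510·24.7625 = 15.871990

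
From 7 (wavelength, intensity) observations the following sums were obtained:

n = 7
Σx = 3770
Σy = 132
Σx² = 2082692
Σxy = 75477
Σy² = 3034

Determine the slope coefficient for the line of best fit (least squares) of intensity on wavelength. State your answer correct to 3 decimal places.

Sxx = Σx² − (Σx)²/n = 2082692 − 2030414.285714 = 52277.714286
Sxy = Σxy − (Σx)(Σy)/n = 75477 − 71091.428571 = 4385.571429
b = Sxy/Sxx = 4385.571429/52277.714286 = 0.083890

0.084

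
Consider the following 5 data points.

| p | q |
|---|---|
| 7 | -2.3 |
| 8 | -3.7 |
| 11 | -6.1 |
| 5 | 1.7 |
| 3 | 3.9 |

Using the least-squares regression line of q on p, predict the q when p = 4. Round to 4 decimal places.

n = 5, Σx = 34, Σy = -6.5, Σxy = -92.6, Σx² = 268
Sxx = Σx² − (Σx)²/n = 268 − 231.2 = 36.8
Sxy = Σxy − (Σx)(Σy)/n = -92.6 − (-44.2) = -48.4
b = Sxy/Sxx = -48.4/36.8 = -1.315217
a = ȳ − b·x̄ = -1.3 − (-1.315217)·6.8 = 7.643478
ŷ(4) = a + b·4 = 7.643478 + (-1.315217)·4 = 2.382609

2.3826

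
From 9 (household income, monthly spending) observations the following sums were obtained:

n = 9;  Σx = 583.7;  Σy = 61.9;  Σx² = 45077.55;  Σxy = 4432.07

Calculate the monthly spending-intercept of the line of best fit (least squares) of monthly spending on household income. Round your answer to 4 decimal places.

Sxx = Σx² − (Σx)²/n = 45077.55 − 37856.187778 = 7221.362222
Sxy = Σxy − (Σx)(Σy)/n = 4432.07 − 4014.558889 = 417.511111
b = Sxy/Sxx = 417.511111/7221.362222 = 0.057816
a = ȳ − b·x̄ = 6.877778 − 0.057816·64.855556 = 3.128081

3.1281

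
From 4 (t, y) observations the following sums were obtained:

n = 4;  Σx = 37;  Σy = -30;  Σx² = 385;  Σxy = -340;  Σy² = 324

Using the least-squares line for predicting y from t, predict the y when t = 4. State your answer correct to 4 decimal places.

Sxx = Σx² − (Σx)²/n = 385 − 342.25 = 42.75
Sxy = Σxy − (Σx)(Σy)/n = -340 − (-277.5) = -62.5
b = Sxy/Sxx = -62.5/42.75 = -1.461988
a = ȳ − b·x̄ = -7.5 − (-1.461988)·9.25 = 6.023392
ŷ(4) = a + b·4 = 6.023392 + (-1.461988)·4 = 0.175439

0.1754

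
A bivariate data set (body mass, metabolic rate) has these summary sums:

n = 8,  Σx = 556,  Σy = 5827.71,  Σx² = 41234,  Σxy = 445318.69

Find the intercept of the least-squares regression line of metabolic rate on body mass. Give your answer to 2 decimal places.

Sxx = Σx² − (Σx)²/n = 41234 − 38642 = 2592
Sxy = Σxy − (Σx)(Σy)/n = 445318.69 − 405025.845 = 40292.845
b = Sxy/Sxx = 40292.845/2592 = 15.545079
a = ȳ − b·x̄ = 728.46375 − 15.545079·69.5 = -351.919247

-351.92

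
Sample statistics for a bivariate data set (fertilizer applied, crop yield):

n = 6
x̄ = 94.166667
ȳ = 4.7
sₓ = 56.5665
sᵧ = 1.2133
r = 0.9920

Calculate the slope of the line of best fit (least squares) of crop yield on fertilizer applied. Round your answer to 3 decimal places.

b = r · sᵧ/sₓ = 0.992 · 1.2133/56.5665 = 0.021277

0.021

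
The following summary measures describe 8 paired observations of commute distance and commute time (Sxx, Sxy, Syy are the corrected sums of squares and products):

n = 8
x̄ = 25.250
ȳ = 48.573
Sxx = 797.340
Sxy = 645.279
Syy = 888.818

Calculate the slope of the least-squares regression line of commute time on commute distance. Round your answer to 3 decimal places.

0.809

b = Sxy/Sxx = 645.279/797.34 = 0.809290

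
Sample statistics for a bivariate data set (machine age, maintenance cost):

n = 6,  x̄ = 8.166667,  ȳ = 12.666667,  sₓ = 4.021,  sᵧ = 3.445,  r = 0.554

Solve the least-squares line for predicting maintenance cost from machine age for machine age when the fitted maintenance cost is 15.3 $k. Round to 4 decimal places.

13.7147

b = r · sᵧ/sₓ = 0.554 · 3.445/4.021 = 0.474641
a = ȳ − b·x̄ = 12.666667 − 0.474641·8.166667 = 8.790435
Set a + b·x = 15.3: x = (15.3 − 8.790435) / 0.474641 = 13.714723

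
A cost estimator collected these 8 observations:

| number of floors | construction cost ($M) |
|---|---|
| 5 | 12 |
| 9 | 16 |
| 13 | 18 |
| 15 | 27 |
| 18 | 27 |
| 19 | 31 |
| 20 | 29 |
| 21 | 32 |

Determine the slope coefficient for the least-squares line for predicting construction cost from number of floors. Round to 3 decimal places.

n = 8, Σx = 120, Σy = 192, Σxy = 3170, Σx² = 2026
Sxx = Σx² − (Σx)²/n = 2026 − 1800 = 226
Sxy = Σxy − (Σx)(Σy)/n = 3170 − 2880 = 290
b = Sxy/Sxx = 290/226 = 1.283186

1.283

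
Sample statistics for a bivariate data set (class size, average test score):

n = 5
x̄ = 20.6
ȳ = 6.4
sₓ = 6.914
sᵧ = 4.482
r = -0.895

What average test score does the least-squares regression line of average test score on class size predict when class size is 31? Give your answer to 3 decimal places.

b = r · sᵧ/sₓ = -0.895 · 4.482/6.914 = -0.580184
a = ȳ − b·x̄ = 6.4 − (-0.580184)·20.6 = 18.351784
ŷ(31) = a + b·31 = 18.351784 + (-0.580184)·31 = 0.366090

0.366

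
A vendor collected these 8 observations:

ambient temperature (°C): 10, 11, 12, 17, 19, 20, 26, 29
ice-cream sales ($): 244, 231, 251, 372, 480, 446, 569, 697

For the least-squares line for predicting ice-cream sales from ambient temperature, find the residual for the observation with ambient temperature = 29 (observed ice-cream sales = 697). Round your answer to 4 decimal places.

n = 8, Σx = 144, Σy = 3290, Σxy = 67364, Σx² = 2932
Sxx = Σx² − (Σx)²/n = 2932 − 2592 = 340
Sxy = Σxy − (Σx)(Σy)/n = 67364 − 59220 = 8144
b = Sxy/Sxx = 8144/340 = 23.952941
a = ȳ − b·x̄ = 411.25 − 23.952941·18 = -19.902941
ŷ(29) = -19.902941 + 23.952941·29 = 674.732353
residual = y − ŷ = 697 − 674.732353 = 22.267647

22.2676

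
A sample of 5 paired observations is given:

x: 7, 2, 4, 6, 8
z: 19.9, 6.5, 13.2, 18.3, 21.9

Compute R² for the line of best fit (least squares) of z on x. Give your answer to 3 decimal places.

n = 5, Σx = 27, Σy = 79.8, Σxy = 490.1, Σx² = 169, Σy² = 1427
Sxx = Σx² − (Σx)²/n = 169 − 145.8 = 23.2
Sxy = Σxy − (Σx)(Σy)/n = 490.1 − 430.92 = 59.18
Syy = Σy² − (Σy)²/n = 1427 − 1273.608 = 153.392
R² = Sxy²/(Sxx·Syy) = (59.18)²/(23.2·153.392) = 0.984145

0.984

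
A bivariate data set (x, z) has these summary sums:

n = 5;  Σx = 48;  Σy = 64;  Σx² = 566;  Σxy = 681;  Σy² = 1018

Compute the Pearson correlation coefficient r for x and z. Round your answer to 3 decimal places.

0.461

Sxx = Σx² − (Σx)²/n = 566 − 460.8 = 105.2
Sxy = Σxy − (Σx)(Σy)/n = 681 − 614.4 = 66.6
Syy = Σy² − (Σy)²/n = 1018 − 819.2 = 198.8
r = Sxy/√(Sxx·Syy) = 66.6/√(20913.76) = 66.6/144.615905 = 0.460530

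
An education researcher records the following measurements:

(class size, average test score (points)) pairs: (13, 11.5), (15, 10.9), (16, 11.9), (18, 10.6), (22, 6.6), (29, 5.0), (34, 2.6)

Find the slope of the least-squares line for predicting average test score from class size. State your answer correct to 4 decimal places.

n = 7, Σx = 147, Σy = 59.1, Σxy = 1072.8, Σx² = 3455
Sxx = Σx² − (Σx)²/n = 3455 − 3087 = 368
Sxy = Σxy − (Σx)(Σy)/n = 1072.8 − 1241.1 = -168.3
b = Sxy/Sxx = -168.3/368 = -0.457337

-0.4573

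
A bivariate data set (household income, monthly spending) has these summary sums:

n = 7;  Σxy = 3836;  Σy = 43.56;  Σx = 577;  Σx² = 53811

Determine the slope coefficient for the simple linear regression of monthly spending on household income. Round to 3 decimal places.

0.039

Sxx = Σx² − (Σx)²/n = 53811 − 47561.285714 = 6249.714286
Sxy = Σxy − (Σx)(Σy)/n = 3836 − 3590.588571 = 245.411429
b = Sxy/Sxx = 245.411429/6249.714286 = 0.039268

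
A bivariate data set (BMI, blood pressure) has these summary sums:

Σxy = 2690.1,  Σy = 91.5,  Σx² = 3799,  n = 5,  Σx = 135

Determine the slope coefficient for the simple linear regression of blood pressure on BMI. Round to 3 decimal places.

Sxx = Σx² − (Σx)²/n = 3799 − 3645 = 154
Sxy = Σxy − (Σx)(Σy)/n = 2690.1 − 2470.5 = 219.6
b = Sxy/Sxx = 219.6/154 = 1.425974

1.426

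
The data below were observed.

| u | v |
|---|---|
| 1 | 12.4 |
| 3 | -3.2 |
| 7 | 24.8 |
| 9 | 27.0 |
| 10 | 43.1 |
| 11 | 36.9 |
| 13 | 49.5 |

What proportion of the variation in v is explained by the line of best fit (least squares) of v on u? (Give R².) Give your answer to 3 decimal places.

n = 7, Σx = 54, Σy = 190.5, Σxy = 1899.8, Σx² = 530, Σy² = 7177.51
Sxx = Σx² − (Σx)²/n = 530 − 416.571429 = 113.428571
Sxy = Σxy − (Σx)(Σy)/n = 1899.8 − 1469.571429 = 430.228571
Syy = Σy² − (Σy)²/n = 7177.51 − 5184.321429 = 1993.188571
R² = Sxy²/(Sxx·Syy) = (430.228571)²/(113.428571·1993.188571) = 0.818705

0.819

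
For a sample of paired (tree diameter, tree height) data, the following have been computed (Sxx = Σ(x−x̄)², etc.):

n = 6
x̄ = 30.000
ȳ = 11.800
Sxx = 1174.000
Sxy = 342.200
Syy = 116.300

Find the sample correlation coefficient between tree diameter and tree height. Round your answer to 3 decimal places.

0.926

r = Sxy/√(Sxx·Syy) = 342.2/√(136536.2) = 342.2/369.508051 = 0.926096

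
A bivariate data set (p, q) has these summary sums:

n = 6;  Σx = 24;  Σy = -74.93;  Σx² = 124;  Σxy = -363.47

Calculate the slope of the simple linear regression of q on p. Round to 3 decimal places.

Sxx = Σx² − (Σx)²/n = 124 − 96 = 28
Sxy = Σxy − (Σx)(Σy)/n = -363.47 − (-299.72) = -63.75
b = Sxy/Sxx = -63.75/28 = -2.276786

-2.277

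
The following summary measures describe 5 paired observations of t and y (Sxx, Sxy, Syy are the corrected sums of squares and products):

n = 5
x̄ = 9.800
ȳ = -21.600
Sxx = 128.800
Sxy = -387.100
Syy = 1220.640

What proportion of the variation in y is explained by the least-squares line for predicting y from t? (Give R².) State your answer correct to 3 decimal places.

0.953

R² = Sxy²/(Sxx·Syy) = (-387.1)²/(128.8·1220.64) = 0.953110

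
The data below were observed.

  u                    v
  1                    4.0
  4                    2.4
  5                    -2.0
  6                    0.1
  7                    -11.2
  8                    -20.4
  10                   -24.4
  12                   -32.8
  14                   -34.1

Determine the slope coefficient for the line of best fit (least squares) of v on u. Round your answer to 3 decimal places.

n = 9, Σx = 67, Σy = -118.4, Σxy = -1352.4, Σx² = 631
Sxx = Σx² − (Σx)²/n = 631 − 498.777778 = 132.222222
Sxy = Σxy − (Σx)(Σy)/n = -1352.4 − (-881.422222) = -470.977778
b = Sxy/Sxx = -470.977778/132.222222 = -3.562017

-3.562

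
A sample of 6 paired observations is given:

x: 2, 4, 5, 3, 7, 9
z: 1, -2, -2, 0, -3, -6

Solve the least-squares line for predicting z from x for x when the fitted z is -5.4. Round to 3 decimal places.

n = 6, Σx = 30, Σy = -12, Σxy = -91, Σx² = 184
Sxx = Σx² − (Σx)²/n = 184 − 150 = 34
Sxy = Σxy − (Σx)(Σy)/n = -91 − (-60) = -31
b = Sxy/Sxx = -31/34 = -0.911765
a = ȳ − b·x̄ = -2 − (-0.911765)·5 = 2.558824
Set a + b·x = -5.4: x = (-5.4 − 2.558824) / (-0.911765) = 8.729032

8.729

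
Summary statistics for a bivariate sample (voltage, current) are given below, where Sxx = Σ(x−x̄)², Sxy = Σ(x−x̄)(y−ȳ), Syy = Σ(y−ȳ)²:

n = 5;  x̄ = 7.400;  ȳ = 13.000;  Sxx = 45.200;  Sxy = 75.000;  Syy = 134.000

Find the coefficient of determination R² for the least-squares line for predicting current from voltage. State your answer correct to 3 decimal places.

0.929

R² = Sxy²/(Sxx·Syy) = (75)²/(45.2·134) = 0.928708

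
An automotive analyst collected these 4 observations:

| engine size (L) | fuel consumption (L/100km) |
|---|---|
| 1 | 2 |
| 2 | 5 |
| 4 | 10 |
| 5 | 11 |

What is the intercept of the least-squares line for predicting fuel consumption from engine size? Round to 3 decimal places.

0.100

n = 4, Σx = 12, Σy = 28, Σxy = 107, Σx² = 46
Sxx = Σx² − (Σx)²/n = 46 − 36 = 10
Sxy = Σxy − (Σx)(Σy)/n = 107 − 84 = 23
b = Sxy/Sxx = 23/10 = 2.3
a = ȳ − b·x̄ = 7 − 2.3·3 = 0.1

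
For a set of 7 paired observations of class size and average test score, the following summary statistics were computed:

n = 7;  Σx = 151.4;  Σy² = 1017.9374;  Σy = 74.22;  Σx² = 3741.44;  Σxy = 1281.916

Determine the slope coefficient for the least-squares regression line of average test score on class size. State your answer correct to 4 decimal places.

-0.6926

Sxx = Σx² − (Σx)²/n = 3741.44 − 3274.565714 = 466.874286
Sxy = Σxy − (Σx)(Σy)/n = 1281.916 − 1605.272571 = -323.356571
b = Sxy/Sxx = -323.356571/466.874286 = -0.692599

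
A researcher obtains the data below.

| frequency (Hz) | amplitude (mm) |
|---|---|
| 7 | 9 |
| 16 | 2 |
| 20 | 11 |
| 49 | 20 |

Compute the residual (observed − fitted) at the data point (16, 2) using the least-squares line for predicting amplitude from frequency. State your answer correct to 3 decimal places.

-6.174

n = 4, Σx = 92, Σy = 42, Σxy = 1295, Σx² = 3106
Sxx = Σx² − (Σx)²/n = 3106 − 2116 = 990
Sxy = Σxy − (Σx)(Σy)/n = 1295 − 966 = 329
b = Sxy/Sxx = 329/990 = 0.332323
a = ȳ − b·x̄ = 10.5 − 0.332323·23 = 2.856566
ŷ(16) = 2.856566 + 0.332323·16 = 8.173737
residual = y − ŷ = 2 − 8.173737 = -6.173737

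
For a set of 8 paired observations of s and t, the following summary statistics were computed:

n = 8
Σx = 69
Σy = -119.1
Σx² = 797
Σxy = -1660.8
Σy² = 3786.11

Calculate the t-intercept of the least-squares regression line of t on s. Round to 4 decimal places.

Sxx = Σx² − (Σx)²/n = 797 − 595.125 = 201.875
Sxy = Σxy − (Σx)(Σy)/n = -1660.8 − (-1027.2375) = -633.5625
b = Sxy/Sxx = -633.5625/201.875 = -3.138390
a = ȳ − b·x̄ = -14.8875 − (-3.138390)·8.625 = 12.181115

12.1811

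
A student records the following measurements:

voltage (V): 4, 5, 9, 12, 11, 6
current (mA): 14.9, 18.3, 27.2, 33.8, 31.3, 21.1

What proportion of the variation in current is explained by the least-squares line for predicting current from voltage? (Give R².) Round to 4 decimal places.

0.9944

n = 6, Σx = 47, Σy = 146.6, Σxy = 1272.4, Σx² = 423, Σy² = 3864.08
Sxx = Σx² − (Σx)²/n = 423 − 368.166667 = 54.833333
Sxy = Σxy − (Σx)(Σy)/n = 1272.4 − 1148.366667 = 124.033333
Syy = Σy² − (Σy)²/n = 3864.08 − 3581.926667 = 282.153333
R² = Sxy²/(Sxx·Syy) = (124.033333)²/(54.833333·282.153333) = 0.994368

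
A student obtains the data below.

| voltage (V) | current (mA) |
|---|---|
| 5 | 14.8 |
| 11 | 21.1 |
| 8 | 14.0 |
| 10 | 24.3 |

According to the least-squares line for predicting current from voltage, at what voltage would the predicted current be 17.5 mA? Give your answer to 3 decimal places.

n = 4, Σx = 34, Σy = 74.2, Σxy = 661.1, Σx² = 310
Sxx = Σx² − (Σx)²/n = 310 − 289 = 21
Sxy = Σxy − (Σx)(Σy)/n = 661.1 − 630.7 = 30.4
b = Sxy/Sxx = 30.4/21 = 1.447619
a = ȳ − b·x̄ = 18.55 − 1.447619·8.5 = 6.245238
Set a + b·x = 17.5: x = (17.5 − 6.245238) / 1.447619 = 7.774671

7.775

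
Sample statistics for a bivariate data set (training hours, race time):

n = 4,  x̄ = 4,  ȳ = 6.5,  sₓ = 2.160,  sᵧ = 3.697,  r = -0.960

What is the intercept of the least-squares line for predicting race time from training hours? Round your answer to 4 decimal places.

b = r · sᵧ/sₓ = -0.96 · 3.697/2.16 = -1.643111
a = ȳ − b·x̄ = 6.5 − (-1.643111)·4 = 13.072444

13.0724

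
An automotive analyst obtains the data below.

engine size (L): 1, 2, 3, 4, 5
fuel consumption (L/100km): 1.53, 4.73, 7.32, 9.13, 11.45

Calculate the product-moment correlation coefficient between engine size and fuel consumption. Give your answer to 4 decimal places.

0.9948

n = 5, Σx = 15, Σy = 34.16, Σxy = 126.72, Σx² = 55, Σy² = 292.7556
Sxx = Σx² − (Σx)²/n = 55 − 45 = 10
Sxy = Σxy − (Σx)(Σy)/n = 126.72 − 102.48 = 24.24
Syy = Σy² − (Σy)²/n = 292.7556 − 233.38112 = 59.37448
r = Sxy/√(Sxx·Syy) = 24.24/√(593.7448) = 24.24/24.366879 = 0.994793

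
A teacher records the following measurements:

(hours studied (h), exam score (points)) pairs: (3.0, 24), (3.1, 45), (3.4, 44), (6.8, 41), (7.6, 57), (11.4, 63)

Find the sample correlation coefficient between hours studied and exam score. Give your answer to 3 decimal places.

0.785

n = 6, Σx = 35.3, Σy = 274, Σxy = 1791.3, Σx² = 264.13, Σy² = 13436
Sxx = Σx² − (Σx)²/n = 264.13 − 207.681667 = 56.448333
Sxy = Σxy − (Σx)(Σy)/n = 1791.3 − 1612.033333 = 179.266667
Syy = Σy² − (Σy)²/n = 13436 − 12512.666667 = 923.333333
r = Sxy/√(Sxx·Syy) = 179.266667/√(52120.627778) = 179.266667/228.299426 = 0.785226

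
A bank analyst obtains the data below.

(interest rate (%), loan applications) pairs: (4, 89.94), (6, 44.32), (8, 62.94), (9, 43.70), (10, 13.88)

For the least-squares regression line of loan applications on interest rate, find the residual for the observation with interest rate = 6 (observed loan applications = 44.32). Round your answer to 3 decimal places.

n = 5, Σx = 37, Σy = 254.78, Σxy = 1661.3, Σx² = 297
Sxx = Σx² − (Σx)²/n = 297 − 273.8 = 23.2
Sxy = Σxy − (Σx)(Σy)/n = 1661.3 − 1885.372 = -224.072
b = Sxy/Sxx = -224.072/23.2 = -9.658276
a = ȳ − b·x̄ = 50.956 − (-9.658276)·7.4 = 122.427241
ŷ(6) = 122.427241 + (-9.658276)·6 = 64.477586
residual = y − ŷ = 44.32 − 64.477586 = -20.157586

-20.158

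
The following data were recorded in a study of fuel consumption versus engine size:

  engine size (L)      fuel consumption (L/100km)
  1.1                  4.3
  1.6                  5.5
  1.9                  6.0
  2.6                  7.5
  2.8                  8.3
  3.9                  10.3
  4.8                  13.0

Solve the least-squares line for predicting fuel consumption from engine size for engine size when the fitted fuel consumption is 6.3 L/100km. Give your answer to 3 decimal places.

n = 7, Σx = 18.7, Σy = 54.9, Σxy = 170.24, Σx² = 60.23
Sxx = Σx² − (Σx)²/n = 60.23 − 49.955714 = 10.274286
Sxy = Σxy − (Σx)(Σy)/n = 170.24 − 146.661429 = 23.578571
b = Sxy/Sxx = 23.578571/10.274286 = 2.294911
a = ȳ − b·x̄ = 7.842857 − 2.294911·2.671429 = 1.712166
Set a + b·x = 6.3: x = (6.3 − 1.712166) / 2.294911 = 1.999134

1.999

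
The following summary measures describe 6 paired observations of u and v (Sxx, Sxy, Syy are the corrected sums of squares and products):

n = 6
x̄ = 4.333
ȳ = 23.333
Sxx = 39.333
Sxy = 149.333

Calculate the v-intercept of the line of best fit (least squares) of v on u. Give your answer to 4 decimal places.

b = Sxy/Sxx = 149.333/39.333 = 3.796634
a = ȳ − b·x̄ = 23.333 − 3.796634·4.333 = 6.882185

6.8822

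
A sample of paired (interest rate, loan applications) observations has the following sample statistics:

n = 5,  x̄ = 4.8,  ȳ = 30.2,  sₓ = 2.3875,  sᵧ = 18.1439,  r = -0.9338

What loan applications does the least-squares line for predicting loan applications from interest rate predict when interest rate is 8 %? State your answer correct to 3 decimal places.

b = r · sᵧ/sₓ = -0.9338 · 18.1439/2.3875 = -7.096450
a = ȳ − b·x̄ = 30.2 − (-7.096450)·4.8 = 64.262959
ŷ(8) = a + b·8 = 64.262959 + (-7.096450)·8 = 7.491361

7.491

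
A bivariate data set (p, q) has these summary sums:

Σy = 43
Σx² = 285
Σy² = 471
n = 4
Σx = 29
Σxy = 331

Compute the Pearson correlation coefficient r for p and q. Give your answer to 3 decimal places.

Sxx = Σx² − (Σx)²/n = 285 − 210.25 = 74.75
Sxy = Σxy − (Σx)(Σy)/n = 331 − 311.75 = 19.25
Syy = Σy² − (Σy)²/n = 471 − 462.25 = 8.75
r = Sxy/√(Sxx·Syy) = 19.25/√(654.0625) = 19.25/25.574646 = 0.752699

0.753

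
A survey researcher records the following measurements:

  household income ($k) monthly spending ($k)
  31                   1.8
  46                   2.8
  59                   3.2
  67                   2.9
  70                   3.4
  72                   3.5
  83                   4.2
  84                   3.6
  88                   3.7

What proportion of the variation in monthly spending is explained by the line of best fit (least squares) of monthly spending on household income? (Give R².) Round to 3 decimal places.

0.843

n = 9, Σx = 600, Σy = 29.1, Σxy = 2034.3, Σx² = 42820, Σy² = 97.83
Sxx = Σx² − (Σx)²/n = 42820 − 40000 = 2820
Sxy = Σxy − (Σx)(Σy)/n = 2034.3 − 1940 = 94.3
Syy = Σy² − (Σy)²/n = 97.83 − 94.09 = 3.74
R² = Sxy²/(Sxx·Syy) = (94.3)²/(2820·3.74) = 0.843146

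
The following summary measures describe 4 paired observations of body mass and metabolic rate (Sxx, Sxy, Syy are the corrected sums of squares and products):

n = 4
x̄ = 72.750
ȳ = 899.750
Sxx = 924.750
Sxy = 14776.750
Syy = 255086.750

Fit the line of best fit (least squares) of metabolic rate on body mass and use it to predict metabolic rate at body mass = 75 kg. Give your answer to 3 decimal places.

935.703

b = Sxy/Sxx = 14776.75/924.75 = 15.979184
a = ȳ − b·x̄ = 899.75 − 15.979184·72.75 = -262.735604
ŷ(75) = a + b·75 = -262.735604 + 15.979184·75 = 935.703163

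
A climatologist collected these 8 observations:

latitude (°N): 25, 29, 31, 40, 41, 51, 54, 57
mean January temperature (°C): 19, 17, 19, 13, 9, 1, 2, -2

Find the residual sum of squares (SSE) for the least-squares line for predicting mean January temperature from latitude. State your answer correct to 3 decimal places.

n = 8, Σx = 328, Σy = 78, Σxy = 2491, Σx² = 14474, Σy² = 1270
Sxx = Σx² − (Σx)²/n = 14474 − 13448 = 1026
Sxy = Σxy − (Σx)(Σy)/n = 2491 − 3198 = -707
Syy = Σy² − (Σy)²/n = 1270 − 760.5 = 509.5
b = Sxy/Sxx = -707/1026 = -0.689084
SSE = Syy − b·Sxy = 509.5 − (-0.689084)·(-707) = 22.317739

22.318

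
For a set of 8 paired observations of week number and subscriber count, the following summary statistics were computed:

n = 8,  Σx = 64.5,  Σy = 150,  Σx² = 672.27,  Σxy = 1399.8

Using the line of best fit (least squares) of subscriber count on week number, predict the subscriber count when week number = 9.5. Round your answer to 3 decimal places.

20.548

Sxx = Σx² − (Σx)²/n = 672.27 − 520.03125 = 152.23875
Sxy = Σxy − (Σx)(Σy)/n = 1399.8 − 1209.375 = 190.425
b = Sxy/Sxx = 190.425/152.23875 = 1.250831
a = ȳ − b·x̄ = 18.75 − 1.250831·8.0625 = 8.665172
ŷ(9.5) = a + b·9.5 = 8.665172 + 1.250831·9.5 = 20.548070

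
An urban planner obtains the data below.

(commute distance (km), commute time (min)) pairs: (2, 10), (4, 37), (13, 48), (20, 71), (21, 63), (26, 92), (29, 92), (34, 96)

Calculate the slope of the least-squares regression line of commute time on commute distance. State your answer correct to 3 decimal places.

n = 8, Σx = 149, Σy = 509, Σxy = 11859, Σx² = 3703
Sxx = Σx² − (Σx)²/n = 3703 − 2775.125 = 927.875
Sxy = Σxy − (Σx)(Σy)/n = 11859 − 9480.125 = 2378.875
b = Sxy/Sxx = 2378.875/927.875 = 2.563788

2.564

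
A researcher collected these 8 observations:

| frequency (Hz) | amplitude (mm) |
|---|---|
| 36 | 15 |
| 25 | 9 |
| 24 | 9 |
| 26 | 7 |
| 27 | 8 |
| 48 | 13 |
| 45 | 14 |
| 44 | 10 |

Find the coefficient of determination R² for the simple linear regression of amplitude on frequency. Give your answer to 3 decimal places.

0.517

n = 8, Σx = 275, Σy = 85, Σxy = 3073, Σx² = 10167, Σy² = 965
Sxx = Σx² − (Σx)²/n = 10167 − 9453.125 = 713.875
Sxy = Σxy − (Σx)(Σy)/n = 3073 − 2921.875 = 151.125
Syy = Σy² − (Σy)²/n = 965 − 903.125 = 61.875
R² = Sxy²/(Sxx·Syy) = (151.125)²/(713.875·61.875) = 0.517053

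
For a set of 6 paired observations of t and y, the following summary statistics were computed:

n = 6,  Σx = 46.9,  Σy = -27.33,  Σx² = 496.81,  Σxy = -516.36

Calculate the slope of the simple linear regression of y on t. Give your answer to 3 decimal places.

-2.325

Sxx = Σx² − (Σx)²/n = 496.81 − 366.601667 = 130.208333
Sxy = Σxy − (Σx)(Σy)/n = -516.36 − (-213.6295) = -302.7305
b = Sxy/Sxx = -302.7305/130.208333 = -2.324970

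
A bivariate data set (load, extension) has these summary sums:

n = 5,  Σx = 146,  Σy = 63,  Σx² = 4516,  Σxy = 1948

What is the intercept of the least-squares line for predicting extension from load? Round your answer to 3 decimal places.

0.079

Sxx = Σx² − (Σx)²/n = 4516 − 4263.2 = 252.8
Sxy = Σxy − (Σx)(Σy)/n = 1948 − 1839.6 = 108.4
b = Sxy/Sxx = 108.4/252.8 = 0.428797
a = ȳ − b·x̄ = 12.6 − 0.428797·29.2 = 0.079114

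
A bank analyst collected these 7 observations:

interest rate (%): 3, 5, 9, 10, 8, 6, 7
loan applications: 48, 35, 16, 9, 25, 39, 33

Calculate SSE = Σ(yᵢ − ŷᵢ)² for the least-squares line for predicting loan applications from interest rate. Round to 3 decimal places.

n = 7, Σx = 48, Σy = 205, Σxy = 1218, Σx² = 364, Σy² = 7101
Sxx = Σx² − (Σx)²/n = 364 − 329.142857 = 34.857143
Sxy = Σxy − (Σx)(Σy)/n = 1218 − 1405.714286 = -187.714286
Syy = Σy² − (Σy)²/n = 7101 − 6003.571429 = 1097.428571
b = Sxy/Sxx = -187.714286/34.857143 = -5.385246
SSE = Syy − b·Sxy = 1097.428571 − (-5.385246)·(-187.714286) = 86.540984

86.541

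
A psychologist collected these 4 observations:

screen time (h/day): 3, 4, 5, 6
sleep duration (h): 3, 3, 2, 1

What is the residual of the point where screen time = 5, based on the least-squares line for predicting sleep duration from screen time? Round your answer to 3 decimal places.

0.100

n = 4, Σx = 18, Σy = 9, Σxy = 37, Σx² = 86
Sxx = Σx² − (Σx)²/n = 86 − 81 = 5
Sxy = Σxy − (Σx)(Σy)/n = 37 − 40.5 = -3.5
b = Sxy/Sxx = -3.5/5 = -0.7
a = ȳ − b·x̄ = 2.25 − (-0.7)·4.5 = 5.4
ŷ(5) = 5.4 + (-0.7)·5 = 1.9
residual = y − ŷ = 2 − 1.9 = 0.1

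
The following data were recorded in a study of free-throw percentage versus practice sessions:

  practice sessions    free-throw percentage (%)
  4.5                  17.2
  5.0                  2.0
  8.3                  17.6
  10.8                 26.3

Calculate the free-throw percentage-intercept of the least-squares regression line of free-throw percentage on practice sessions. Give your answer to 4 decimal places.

n = 4, Σx = 28.6, Σy = 63.1, Σxy = 517.52, Σx² = 230.78
Sxx = Σx² − (Σx)²/n = 230.78 − 204.49 = 26.29
Sxy = Σxy − (Σx)(Σy)/n = 517.52 − 451.165 = 66.355
b = Sxy/Sxx = 66.355/26.29 = 2.523963
a = ȳ − b·x̄ = 15.775 − 2.523963·7.15 = -2.271339

-2.2713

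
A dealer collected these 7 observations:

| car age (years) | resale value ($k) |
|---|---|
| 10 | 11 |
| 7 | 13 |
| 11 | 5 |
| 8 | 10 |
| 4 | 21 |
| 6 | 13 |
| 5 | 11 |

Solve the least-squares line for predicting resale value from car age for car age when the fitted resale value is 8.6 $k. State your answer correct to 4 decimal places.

9.5579

n = 7, Σx = 51, Σy = 84, Σxy = 553, Σx² = 411
Sxx = Σx² − (Σx)²/n = 411 − 371.571429 = 39.428571
Sxy = Σxy − (Σx)(Σy)/n = 553 − 612 = -59
b = Sxy/Sxx = -59/39.428571 = -1.496377
a = ȳ − b·x̄ = 12 − (-1.496377)·7.285714 = 22.902174
Set a + b·x = 8.6: x = (8.6 − 22.902174) / (-1.496377) = 9.557869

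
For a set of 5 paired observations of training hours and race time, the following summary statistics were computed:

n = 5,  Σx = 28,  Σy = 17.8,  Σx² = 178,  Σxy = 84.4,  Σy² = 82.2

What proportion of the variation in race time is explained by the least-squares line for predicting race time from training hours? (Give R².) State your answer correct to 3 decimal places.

Sxx = Σx² − (Σx)²/n = 178 − 156.8 = 21.2
Sxy = Σxy − (Σx)(Σy)/n = 84.4 − 99.68 = -15.28
Syy = Σy² − (Σy)²/n = 82.2 − 63.368 = 18.832
R² = Sxy²/(Sxx·Syy) = (-15.28)²/(21.2·18.832) = 0.584809

0.585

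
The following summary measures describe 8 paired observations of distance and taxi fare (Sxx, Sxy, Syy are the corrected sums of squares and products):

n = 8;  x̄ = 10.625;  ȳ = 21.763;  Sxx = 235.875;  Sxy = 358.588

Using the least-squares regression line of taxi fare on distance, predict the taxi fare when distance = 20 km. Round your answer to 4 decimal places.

b = Sxy/Sxx = 358.588/235.875 = 1.520246
a = ȳ − b·x̄ = 21.763 − 1.520246·10.625 = 5.610387
ŷ(20) = a + b·20 = 5.610387 + 1.520246·20 = 36.015305

36.0153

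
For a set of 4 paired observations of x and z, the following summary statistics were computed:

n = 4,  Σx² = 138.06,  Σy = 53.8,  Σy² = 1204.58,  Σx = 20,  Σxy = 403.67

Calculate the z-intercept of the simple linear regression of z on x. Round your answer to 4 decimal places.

-4.2418

Sxx = Σx² − (Σx)²/n = 138.06 − 100 = 38.06
Sxy = Σxy − (Σx)(Σy)/n = 403.67 − 269 = 134.67
b = Sxy/Sxx = 134.67/38.06 = 3.538360
a = ȳ − b·x̄ = 13.45 − 3.538360·5 = -4.241802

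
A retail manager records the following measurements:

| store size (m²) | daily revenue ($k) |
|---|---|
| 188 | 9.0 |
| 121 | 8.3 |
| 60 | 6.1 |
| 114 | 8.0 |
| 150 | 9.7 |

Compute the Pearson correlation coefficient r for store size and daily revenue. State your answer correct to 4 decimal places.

n = 5, Σx = 633, Σy = 41.1, Σxy = 5429.3, Σx² = 89081, Σy² = 345.19
Sxx = Σx² − (Σx)²/n = 89081 − 80137.8 = 8943.2
Sxy = Σxy − (Σx)(Σy)/n = 5429.3 − 5203.26 = 226.04
Syy = Σy² − (Σy)²/n = 345.19 − 337.842 = 7.348
r = Sxy/√(Sxx·Syy) = 226.04/√(65714.6336) = 226.04/256.348656 = 0.881768

0.8818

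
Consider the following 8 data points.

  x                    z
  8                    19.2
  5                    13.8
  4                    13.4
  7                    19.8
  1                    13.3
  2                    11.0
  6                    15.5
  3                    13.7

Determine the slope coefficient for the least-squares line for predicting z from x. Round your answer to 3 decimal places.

1.085

n = 8, Σx = 36, Σy = 119.7, Σxy = 584.2, Σx² = 204
Sxx = Σx² − (Σx)²/n = 204 − 162 = 42
Sxy = Σxy − (Σx)(Σy)/n = 584.2 − 538.65 = 45.55
b = Sxy/Sxx = 45.55/42 = 1.084524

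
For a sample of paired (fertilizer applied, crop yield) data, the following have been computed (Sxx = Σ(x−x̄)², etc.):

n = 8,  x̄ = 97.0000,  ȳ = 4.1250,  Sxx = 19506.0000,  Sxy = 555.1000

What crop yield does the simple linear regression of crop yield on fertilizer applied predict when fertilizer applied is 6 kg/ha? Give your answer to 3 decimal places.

1.535

b = Sxy/Sxx = 555.1/19506 = 0.028458
a = ȳ − b·x̄ = 4.125 − 0.028458·97 = 1.364583
ŷ(6) = a + b·6 = 1.364583 + 0.028458·6 = 1.535330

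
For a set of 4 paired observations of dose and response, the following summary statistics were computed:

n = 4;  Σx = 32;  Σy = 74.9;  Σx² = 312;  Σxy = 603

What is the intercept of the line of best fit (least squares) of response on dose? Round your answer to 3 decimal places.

18.182

Sxx = Σx² − (Σx)²/n = 312 − 256 = 56
Sxy = Σxy − (Σx)(Σy)/n = 603 − 599.2 = 3.8
b = Sxy/Sxx = 3.8/56 = 0.067857
a = ȳ − b·x̄ = 18.725 − 0.067857·8 = 18.182143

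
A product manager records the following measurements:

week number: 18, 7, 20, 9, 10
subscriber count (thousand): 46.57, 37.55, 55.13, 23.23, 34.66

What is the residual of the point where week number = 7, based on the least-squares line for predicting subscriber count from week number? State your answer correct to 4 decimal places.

8.2758

n = 5, Σx = 64, Σy = 197.14, Σxy = 2759.38, Σx² = 954
Sxx = Σx² − (Σx)²/n = 954 − 819.2 = 134.8
Sxy = Σxy − (Σx)(Σy)/n = 2759.38 − 2523.392 = 235.988
b = Sxy/Sxx = 235.988/134.8 = 1.750653
a = ȳ − b·x̄ = 39.428 − 1.750653·12.8 = 17.019644
ŷ(7) = 17.019644 + 1.750653·7 = 29.274214
residual = y − ŷ = 37.55 − 29.274214 = 8.275786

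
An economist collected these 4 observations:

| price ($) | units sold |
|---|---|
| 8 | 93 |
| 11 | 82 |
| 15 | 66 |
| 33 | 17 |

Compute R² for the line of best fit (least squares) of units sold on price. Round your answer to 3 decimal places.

0.994

n = 4, Σx = 67, Σy = 258, Σxy = 3197, Σx² = 1499, Σy² = 20018
Sxx = Σx² − (Σx)²/n = 1499 − 1122.25 = 376.75
Sxy = Σxy − (Σx)(Σy)/n = 3197 − 4321.5 = -1124.5
Syy = Σy² − (Σy)²/n = 20018 − 16641 = 3377
R² = Sxy²/(Sxx·Syy) = (-1124.5)²/(376.75·3377) = 0.993881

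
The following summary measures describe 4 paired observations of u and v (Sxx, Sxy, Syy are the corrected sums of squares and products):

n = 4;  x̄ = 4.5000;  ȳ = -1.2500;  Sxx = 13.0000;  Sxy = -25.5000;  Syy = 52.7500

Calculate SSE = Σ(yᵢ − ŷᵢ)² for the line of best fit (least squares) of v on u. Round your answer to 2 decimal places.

2.73

b = Sxy/Sxx = -25.5/13 = -1.961538
SSE = Syy − b·Sxy = 52.75 − (-1.961538)·(-25.5) = 2.730769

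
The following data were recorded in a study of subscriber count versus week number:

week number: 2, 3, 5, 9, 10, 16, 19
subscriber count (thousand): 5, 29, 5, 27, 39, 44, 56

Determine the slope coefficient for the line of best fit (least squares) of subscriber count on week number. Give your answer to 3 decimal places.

2.586

n = 7, Σx = 64, Σy = 205, Σxy = 2523, Σx² = 836
Sxx = Σx² − (Σx)²/n = 836 − 585.142857 = 250.857143
Sxy = Σxy − (Σx)(Σy)/n = 2523 − 1874.285714 = 648.714286
b = Sxy/Sxx = 648.714286/250.857143 = 2.585991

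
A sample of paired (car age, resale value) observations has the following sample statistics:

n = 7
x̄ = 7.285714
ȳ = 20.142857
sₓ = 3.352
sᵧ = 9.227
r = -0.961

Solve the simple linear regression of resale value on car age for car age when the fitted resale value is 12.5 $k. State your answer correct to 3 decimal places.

10.175

b = r · sᵧ/sₓ = -0.961 · 9.227/3.352 = -2.645330
a = ȳ − b·x̄ = 20.142857 − (-2.645330)·7.285714 = 39.415977
Set a + b·x = 12.5: x = (12.5 − 39.415977) / (-2.645330) = 10.174902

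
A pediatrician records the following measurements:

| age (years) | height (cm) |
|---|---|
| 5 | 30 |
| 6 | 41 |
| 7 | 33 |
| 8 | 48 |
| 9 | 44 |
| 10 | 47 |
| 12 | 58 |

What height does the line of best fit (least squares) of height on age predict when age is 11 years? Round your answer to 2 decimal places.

n = 7, Σx = 57, Σy = 301, Σxy = 2573, Σx² = 499
Sxx = Σx² − (Σx)²/n = 499 − 464.142857 = 34.857143
Sxy = Σxy − (Σx)(Σy)/n = 2573 − 2451 = 122
b = Sxy/Sxx = 122/34.857143 = 3.5
a = ȳ − b·x̄ = 43 − 3.5·8.142857 = 14.5
ŷ(11) = a + b·11 = 14.5 + 3.5·11 = 53

53.00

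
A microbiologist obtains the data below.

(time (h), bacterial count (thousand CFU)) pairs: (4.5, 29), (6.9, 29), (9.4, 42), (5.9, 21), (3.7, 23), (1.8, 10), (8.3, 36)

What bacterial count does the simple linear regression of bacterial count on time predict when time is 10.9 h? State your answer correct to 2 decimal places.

45.41

n = 7, Σx = 40.5, Σy = 190, Σxy = 1251.2, Σx² = 276.85
Sxx = Σx² − (Σx)²/n = 276.85 − 234.321429 = 42.528571
Sxy = Σxy − (Σx)(Σy)/n = 1251.2 − 1099.285714 = 151.914286
b = Sxy/Sxx = 151.914286/42.528571 = 3.572052
a = ȳ − b·x̄ = 27.142857 − 3.572052·5.785714 = 6.475983
ŷ(10.9) = a + b·10.9 = 6.475983 + 3.572052·10.9 = 45.411354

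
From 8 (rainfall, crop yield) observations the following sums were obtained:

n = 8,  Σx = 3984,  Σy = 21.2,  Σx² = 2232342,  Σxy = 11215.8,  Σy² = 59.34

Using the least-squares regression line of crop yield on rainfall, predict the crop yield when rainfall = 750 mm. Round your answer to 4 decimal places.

3.3180

Sxx = Σx² − (Σx)²/n = 2232342 − 1984032 = 248310
Sxy = Σxy − (Σx)(Σy)/n = 11215.8 − 10557.6 = 658.2
b = Sxy/Sxx = 658.2/248310 = 0.002651
a = ȳ − b·x̄ = 2.65 − 0.002651·498 = 1.329942
ŷ(750) = a + b·750 = 1.329942 + 0.002651·750 = 3.317981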